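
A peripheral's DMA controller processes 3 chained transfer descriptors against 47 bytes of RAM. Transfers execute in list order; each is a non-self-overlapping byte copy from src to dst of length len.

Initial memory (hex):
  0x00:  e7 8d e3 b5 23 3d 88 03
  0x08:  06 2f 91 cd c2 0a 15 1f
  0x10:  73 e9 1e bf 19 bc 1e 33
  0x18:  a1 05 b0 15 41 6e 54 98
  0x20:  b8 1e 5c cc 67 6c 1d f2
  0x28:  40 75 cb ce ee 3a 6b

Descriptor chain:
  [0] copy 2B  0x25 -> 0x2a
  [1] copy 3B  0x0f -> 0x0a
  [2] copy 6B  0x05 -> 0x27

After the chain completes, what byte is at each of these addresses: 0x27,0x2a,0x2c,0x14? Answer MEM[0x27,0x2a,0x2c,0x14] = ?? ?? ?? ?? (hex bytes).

MEM[0x27,0x2a,0x2c,0x14] = 3d 06 1f 19

  after D0: wrote 2B at 0x2a = 6c1d
  after D1: wrote 3B at 0x0a = 1f73e9
  after D2: wrote 6B at 0x27 = 3d8803062f1f
query mem[0x27]=0x3d, mem[0x2a]=0x06, mem[0x2c]=0x1f, mem[0x14]=0x19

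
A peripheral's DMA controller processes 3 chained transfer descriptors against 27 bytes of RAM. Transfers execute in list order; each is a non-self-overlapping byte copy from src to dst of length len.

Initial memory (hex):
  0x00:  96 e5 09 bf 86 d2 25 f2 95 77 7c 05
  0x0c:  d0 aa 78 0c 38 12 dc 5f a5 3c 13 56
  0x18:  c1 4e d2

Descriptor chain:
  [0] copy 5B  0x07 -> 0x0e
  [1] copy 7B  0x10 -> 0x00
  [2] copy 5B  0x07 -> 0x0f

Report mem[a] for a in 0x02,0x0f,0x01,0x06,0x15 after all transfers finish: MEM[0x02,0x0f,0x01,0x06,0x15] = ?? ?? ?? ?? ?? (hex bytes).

[0] 0x07->0x0e len=5 : f2 95 77 7c 05
[1] 0x10->0x00 len=7 : 77 7c 05 5f a5 3c 13
[2] 0x07->0x0f len=5 : f2 95 77 7c 05
query mem[0x02]=0x05, mem[0x0f]=0xf2, mem[0x01]=0x7c, mem[0x06]=0x13, mem[0x15]=0x3c

MEM[0x02,0x0f,0x01,0x06,0x15] = 05 f2 7c 13 3c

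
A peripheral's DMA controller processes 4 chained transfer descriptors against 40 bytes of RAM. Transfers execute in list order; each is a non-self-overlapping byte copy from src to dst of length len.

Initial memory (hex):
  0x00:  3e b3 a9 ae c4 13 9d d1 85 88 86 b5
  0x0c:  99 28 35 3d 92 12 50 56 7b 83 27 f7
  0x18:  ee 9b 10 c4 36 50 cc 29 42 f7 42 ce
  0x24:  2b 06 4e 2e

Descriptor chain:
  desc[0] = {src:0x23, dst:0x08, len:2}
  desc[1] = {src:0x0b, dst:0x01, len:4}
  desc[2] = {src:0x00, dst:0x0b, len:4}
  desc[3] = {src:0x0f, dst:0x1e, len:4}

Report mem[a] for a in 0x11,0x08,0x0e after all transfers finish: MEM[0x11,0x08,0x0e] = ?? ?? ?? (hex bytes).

MEM[0x11,0x08,0x0e] = 12 ce 28

[0] 0x23->0x08 len=2 : ce 2b
[1] 0x0b->0x01 len=4 : b5 99 28 35
[2] 0x00->0x0b len=4 : 3e b5 99 28
[3] 0x0f->0x1e len=4 : 3d 92 12 50
query mem[0x11]=0x12, mem[0x08]=0xce, mem[0x0e]=0x28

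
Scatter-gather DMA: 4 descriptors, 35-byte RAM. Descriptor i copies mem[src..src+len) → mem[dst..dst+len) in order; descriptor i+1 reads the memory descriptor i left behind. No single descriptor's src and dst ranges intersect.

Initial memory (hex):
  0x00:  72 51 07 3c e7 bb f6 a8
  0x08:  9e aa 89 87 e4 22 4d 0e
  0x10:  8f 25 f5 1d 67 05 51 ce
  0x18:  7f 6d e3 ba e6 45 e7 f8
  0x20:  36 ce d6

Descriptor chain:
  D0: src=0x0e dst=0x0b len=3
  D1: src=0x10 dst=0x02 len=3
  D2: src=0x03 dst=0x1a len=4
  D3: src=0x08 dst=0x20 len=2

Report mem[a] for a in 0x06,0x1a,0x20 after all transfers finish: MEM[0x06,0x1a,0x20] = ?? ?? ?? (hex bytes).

D0: mem[0x0b..0x0d] <- [4d 0e 8f]
D1: mem[0x02..0x04] <- [8f 25 f5]
D2: mem[0x1a..0x1d] <- [25 f5 bb f6]
D3: mem[0x20..0x21] <- [9e aa]
query mem[0x06]=0xf6, mem[0x1a]=0x25, mem[0x20]=0x9e

MEM[0x06,0x1a,0x20] = f6 25 9e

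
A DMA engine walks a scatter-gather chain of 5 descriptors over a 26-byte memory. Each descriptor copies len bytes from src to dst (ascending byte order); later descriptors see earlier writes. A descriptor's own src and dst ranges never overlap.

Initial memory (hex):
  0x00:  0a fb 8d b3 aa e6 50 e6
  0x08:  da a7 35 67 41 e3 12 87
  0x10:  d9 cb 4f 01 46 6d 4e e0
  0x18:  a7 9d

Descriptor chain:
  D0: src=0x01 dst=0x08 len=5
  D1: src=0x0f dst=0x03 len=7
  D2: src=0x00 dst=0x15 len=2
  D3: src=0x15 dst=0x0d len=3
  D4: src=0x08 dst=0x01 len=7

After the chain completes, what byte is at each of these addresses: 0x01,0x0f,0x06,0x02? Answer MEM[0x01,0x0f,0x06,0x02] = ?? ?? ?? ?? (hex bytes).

MEM[0x01,0x0f,0x06,0x02] = 46 e0 0a 6d

D0: mem[0x08..0x0c] <- [fb 8d b3 aa e6]
D1: mem[0x03..0x09] <- [87 d9 cb 4f 01 46 6d]
D2: mem[0x15..0x16] <- [0a fb]
D3: mem[0x0d..0x0f] <- [0a fb e0]
D4: mem[0x01..0x07] <- [46 6d b3 aa e6 0a fb]
query mem[0x01]=0x46, mem[0x0f]=0xe0, mem[0x06]=0x0a, mem[0x02]=0x6d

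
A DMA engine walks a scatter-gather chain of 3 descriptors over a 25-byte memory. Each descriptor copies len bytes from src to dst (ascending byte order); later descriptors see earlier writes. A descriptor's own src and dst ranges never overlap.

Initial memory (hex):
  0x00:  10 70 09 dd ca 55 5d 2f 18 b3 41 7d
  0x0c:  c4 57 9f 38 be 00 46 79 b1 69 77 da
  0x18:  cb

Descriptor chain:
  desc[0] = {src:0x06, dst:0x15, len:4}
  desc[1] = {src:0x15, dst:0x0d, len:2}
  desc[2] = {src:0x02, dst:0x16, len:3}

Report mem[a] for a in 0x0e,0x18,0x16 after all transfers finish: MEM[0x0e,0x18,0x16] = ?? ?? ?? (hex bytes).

MEM[0x0e,0x18,0x16] = 2f ca 09

[0] 0x06->0x15 len=4 : 5d 2f 18 b3
[1] 0x15->0x0d len=2 : 5d 2f
[2] 0x02->0x16 len=3 : 09 dd ca
query mem[0x0e]=0x2f, mem[0x18]=0xca, mem[0x16]=0x09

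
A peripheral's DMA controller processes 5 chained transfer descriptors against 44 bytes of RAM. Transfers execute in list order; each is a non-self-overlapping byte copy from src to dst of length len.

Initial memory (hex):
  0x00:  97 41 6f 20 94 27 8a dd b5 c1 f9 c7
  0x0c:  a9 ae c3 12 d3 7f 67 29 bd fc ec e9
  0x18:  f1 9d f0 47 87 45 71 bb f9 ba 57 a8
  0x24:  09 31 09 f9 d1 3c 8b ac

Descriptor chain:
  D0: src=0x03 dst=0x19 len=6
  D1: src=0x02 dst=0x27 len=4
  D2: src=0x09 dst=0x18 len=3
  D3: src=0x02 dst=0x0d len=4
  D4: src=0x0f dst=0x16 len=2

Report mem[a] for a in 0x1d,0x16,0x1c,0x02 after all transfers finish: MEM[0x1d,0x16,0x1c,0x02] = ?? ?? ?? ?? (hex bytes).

  after D0: wrote 6B at 0x19 = 2094278addb5
  after D1: wrote 4B at 0x27 = 6f209427
  after D2: wrote 3B at 0x18 = c1f9c7
  after D3: wrote 4B at 0x0d = 6f209427
  after D4: wrote 2B at 0x16 = 9427
query mem[0x1d]=0xdd, mem[0x16]=0x94, mem[0x1c]=0x8a, mem[0x02]=0x6f

MEM[0x1d,0x16,0x1c,0x02] = dd 94 8a 6f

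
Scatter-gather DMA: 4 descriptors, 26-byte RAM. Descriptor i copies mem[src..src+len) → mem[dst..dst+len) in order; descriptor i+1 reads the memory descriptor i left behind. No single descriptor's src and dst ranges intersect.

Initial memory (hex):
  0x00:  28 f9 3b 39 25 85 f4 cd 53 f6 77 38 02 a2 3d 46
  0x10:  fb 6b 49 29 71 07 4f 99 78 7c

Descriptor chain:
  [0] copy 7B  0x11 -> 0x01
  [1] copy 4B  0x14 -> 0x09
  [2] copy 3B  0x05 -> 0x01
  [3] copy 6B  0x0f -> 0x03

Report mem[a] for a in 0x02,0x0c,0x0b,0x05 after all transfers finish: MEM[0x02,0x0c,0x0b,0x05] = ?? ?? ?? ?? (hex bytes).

[0] 0x11->0x01 len=7 : 6b 49 29 71 07 4f 99
[1] 0x14->0x09 len=4 : 71 07 4f 99
[2] 0x05->0x01 len=3 : 07 4f 99
[3] 0x0f->0x03 len=6 : 46 fb 6b 49 29 71
query mem[0x02]=0x4f, mem[0x0c]=0x99, mem[0x0b]=0x4f, mem[0x05]=0x6b

MEM[0x02,0x0c,0x0b,0x05] = 4f 99 4f 6b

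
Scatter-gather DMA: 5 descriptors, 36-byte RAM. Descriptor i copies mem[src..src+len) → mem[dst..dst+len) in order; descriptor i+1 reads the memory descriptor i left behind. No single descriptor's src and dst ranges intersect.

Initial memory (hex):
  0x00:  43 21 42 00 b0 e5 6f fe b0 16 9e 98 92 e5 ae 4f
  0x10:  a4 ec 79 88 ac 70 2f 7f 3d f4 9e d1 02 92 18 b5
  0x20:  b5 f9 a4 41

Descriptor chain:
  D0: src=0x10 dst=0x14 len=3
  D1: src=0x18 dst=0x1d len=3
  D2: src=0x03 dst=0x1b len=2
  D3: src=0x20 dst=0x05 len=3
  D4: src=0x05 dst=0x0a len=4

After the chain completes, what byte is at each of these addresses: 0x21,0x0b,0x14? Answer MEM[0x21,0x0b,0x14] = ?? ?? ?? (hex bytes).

MEM[0x21,0x0b,0x14] = f9 f9 a4

  after D0: wrote 3B at 0x14 = a4ec79
  after D1: wrote 3B at 0x1d = 3df49e
  after D2: wrote 2B at 0x1b = 00b0
  after D3: wrote 3B at 0x05 = b5f9a4
  after D4: wrote 4B at 0x0a = b5f9a4b0
query mem[0x21]=0xf9, mem[0x0b]=0xf9, mem[0x14]=0xa4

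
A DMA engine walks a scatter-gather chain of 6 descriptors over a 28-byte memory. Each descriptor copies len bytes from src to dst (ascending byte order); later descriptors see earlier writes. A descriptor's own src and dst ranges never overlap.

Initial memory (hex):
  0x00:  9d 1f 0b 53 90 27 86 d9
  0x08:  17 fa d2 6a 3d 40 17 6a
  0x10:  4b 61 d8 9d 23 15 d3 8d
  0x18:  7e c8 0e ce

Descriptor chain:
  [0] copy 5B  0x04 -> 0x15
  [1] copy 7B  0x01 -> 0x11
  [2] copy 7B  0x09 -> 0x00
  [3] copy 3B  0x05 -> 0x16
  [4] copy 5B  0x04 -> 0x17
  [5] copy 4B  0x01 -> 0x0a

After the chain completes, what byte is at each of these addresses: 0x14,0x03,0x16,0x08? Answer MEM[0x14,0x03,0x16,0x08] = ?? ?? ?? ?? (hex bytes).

MEM[0x14,0x03,0x16,0x08] = 90 3d 17 17

  after D0: wrote 5B at 0x15 = 902786d917
  after D1: wrote 7B at 0x11 = 1f0b53902786d9
  after D2: wrote 7B at 0x00 = fad26a3d40176a
  after D3: wrote 3B at 0x16 = 176ad9
  after D4: wrote 5B at 0x17 = 40176ad917
  after D5: wrote 4B at 0x0a = d26a3d40
query mem[0x14]=0x90, mem[0x03]=0x3d, mem[0x16]=0x17, mem[0x08]=0x17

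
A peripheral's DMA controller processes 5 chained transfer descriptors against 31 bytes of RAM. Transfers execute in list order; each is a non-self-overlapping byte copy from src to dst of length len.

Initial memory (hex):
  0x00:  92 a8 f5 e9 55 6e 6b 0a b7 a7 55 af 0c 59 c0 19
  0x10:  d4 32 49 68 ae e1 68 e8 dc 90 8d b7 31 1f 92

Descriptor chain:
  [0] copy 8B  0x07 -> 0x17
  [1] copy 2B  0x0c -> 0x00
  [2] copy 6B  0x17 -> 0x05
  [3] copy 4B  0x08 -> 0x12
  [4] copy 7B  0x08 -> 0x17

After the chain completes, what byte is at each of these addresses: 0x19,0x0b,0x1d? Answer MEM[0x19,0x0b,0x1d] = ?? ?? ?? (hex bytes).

MEM[0x19,0x0b,0x1d] = 0c af c0

  after D0: wrote 8B at 0x17 = 0ab7a755af0c59c0
  after D1: wrote 2B at 0x00 = 0c59
  after D2: wrote 6B at 0x05 = 0ab7a755af0c
  after D3: wrote 4B at 0x12 = 55af0caf
  after D4: wrote 7B at 0x17 = 55af0caf0c59c0
query mem[0x19]=0x0c, mem[0x0b]=0xaf, mem[0x1d]=0xc0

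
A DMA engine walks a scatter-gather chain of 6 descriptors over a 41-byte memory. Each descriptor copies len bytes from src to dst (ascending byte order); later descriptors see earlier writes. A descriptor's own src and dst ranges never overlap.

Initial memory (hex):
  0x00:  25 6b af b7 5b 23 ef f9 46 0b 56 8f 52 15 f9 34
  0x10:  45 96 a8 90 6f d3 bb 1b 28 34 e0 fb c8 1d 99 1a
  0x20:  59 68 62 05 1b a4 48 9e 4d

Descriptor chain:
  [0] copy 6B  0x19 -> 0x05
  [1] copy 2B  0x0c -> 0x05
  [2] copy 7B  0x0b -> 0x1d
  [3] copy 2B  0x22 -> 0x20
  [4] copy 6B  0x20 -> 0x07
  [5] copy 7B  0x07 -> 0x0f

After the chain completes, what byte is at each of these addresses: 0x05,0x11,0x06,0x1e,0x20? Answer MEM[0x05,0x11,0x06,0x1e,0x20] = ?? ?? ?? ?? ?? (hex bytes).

#0 dst[0x05+6] := {0x34,0xe0,0xfb,0xc8,0x1d,0x99}
#1 dst[0x05+2] := {0x52,0x15}
#2 dst[0x1d+7] := {0x8f,0x52,0x15,0xf9,0x34,0x45,0x96}
#3 dst[0x20+2] := {0x45,0x96}
#4 dst[0x07+6] := {0x45,0x96,0x45,0x96,0x1b,0xa4}
#5 dst[0x0f+7] := {0x45,0x96,0x45,0x96,0x1b,0xa4,0x15}
query mem[0x05]=0x52, mem[0x11]=0x45, mem[0x06]=0x15, mem[0x1e]=0x52, mem[0x20]=0x45

MEM[0x05,0x11,0x06,0x1e,0x20] = 52 45 15 52 45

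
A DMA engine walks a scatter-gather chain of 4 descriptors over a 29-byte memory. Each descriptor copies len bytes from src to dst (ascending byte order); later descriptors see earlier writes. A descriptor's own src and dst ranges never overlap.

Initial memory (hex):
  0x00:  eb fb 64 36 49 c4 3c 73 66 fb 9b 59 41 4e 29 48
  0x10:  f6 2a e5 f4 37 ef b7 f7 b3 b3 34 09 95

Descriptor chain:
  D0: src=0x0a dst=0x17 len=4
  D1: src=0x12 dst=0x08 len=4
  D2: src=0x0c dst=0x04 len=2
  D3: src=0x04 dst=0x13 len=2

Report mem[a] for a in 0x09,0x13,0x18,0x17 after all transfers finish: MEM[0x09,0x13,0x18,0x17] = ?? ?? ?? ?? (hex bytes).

MEM[0x09,0x13,0x18,0x17] = f4 41 59 9b

#0 dst[0x17+4] := {0x9b,0x59,0x41,0x4e}
#1 dst[0x08+4] := {0xe5,0xf4,0x37,0xef}
#2 dst[0x04+2] := {0x41,0x4e}
#3 dst[0x13+2] := {0x41,0x4e}
query mem[0x09]=0xf4, mem[0x13]=0x41, mem[0x18]=0x59, mem[0x17]=0x9b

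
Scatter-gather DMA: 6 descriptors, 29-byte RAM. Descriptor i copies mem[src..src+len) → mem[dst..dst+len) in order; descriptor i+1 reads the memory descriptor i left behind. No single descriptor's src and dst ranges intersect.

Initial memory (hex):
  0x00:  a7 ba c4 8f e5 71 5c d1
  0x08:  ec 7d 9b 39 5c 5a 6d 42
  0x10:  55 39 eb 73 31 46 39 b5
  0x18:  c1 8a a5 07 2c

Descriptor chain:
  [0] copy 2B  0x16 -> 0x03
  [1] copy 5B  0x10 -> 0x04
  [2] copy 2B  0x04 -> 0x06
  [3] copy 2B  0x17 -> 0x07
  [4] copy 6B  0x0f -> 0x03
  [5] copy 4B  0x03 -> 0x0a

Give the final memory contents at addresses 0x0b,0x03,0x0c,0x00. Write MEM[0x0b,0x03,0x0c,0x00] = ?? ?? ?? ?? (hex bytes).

MEM[0x0b,0x03,0x0c,0x00] = 55 42 39 a7

  after D0: wrote 2B at 0x03 = 39b5
  after D1: wrote 5B at 0x04 = 5539eb7331
  after D2: wrote 2B at 0x06 = 5539
  after D3: wrote 2B at 0x07 = b5c1
  after D4: wrote 6B at 0x03 = 425539eb7331
  after D5: wrote 4B at 0x0a = 425539eb
query mem[0x0b]=0x55, mem[0x03]=0x42, mem[0x0c]=0x39, mem[0x00]=0xa7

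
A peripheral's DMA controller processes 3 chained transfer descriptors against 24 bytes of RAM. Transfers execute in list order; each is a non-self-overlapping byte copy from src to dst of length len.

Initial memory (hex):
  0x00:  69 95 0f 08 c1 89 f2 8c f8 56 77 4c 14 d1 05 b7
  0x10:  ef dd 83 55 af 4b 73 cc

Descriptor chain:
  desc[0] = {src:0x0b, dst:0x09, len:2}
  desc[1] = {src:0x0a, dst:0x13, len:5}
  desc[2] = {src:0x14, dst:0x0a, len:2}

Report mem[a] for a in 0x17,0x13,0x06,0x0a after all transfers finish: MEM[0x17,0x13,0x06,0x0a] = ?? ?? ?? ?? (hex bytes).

MEM[0x17,0x13,0x06,0x0a] = 05 14 f2 4c

[0] 0x0b->0x09 len=2 : 4c 14
[1] 0x0a->0x13 len=5 : 14 4c 14 d1 05
[2] 0x14->0x0a len=2 : 4c 14
query mem[0x17]=0x05, mem[0x13]=0x14, mem[0x06]=0xf2, mem[0x0a]=0x4c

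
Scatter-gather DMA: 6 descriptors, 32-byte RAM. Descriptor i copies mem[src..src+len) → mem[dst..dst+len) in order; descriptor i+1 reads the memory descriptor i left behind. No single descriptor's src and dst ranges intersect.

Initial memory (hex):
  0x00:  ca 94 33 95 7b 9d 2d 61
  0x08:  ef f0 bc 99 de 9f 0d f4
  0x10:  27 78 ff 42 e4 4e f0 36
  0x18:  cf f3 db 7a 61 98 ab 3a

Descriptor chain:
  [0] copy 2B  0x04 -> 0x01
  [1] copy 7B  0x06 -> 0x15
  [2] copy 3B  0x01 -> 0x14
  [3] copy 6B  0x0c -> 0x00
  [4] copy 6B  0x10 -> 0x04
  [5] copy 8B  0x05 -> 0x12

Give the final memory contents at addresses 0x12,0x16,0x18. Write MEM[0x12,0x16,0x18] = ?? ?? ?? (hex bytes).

  after D0: wrote 2B at 0x01 = 7b9d
  after D1: wrote 7B at 0x15 = 2d61eff0bc99de
  after D2: wrote 3B at 0x14 = 7b9d95
  after D3: wrote 6B at 0x00 = de9f0df42778
  after D4: wrote 6B at 0x04 = 2778ff427b9d
  after D5: wrote 8B at 0x12 = 78ff427b9dbc99de
query mem[0x12]=0x78, mem[0x16]=0x9d, mem[0x18]=0x99

MEM[0x12,0x16,0x18] = 78 9d 99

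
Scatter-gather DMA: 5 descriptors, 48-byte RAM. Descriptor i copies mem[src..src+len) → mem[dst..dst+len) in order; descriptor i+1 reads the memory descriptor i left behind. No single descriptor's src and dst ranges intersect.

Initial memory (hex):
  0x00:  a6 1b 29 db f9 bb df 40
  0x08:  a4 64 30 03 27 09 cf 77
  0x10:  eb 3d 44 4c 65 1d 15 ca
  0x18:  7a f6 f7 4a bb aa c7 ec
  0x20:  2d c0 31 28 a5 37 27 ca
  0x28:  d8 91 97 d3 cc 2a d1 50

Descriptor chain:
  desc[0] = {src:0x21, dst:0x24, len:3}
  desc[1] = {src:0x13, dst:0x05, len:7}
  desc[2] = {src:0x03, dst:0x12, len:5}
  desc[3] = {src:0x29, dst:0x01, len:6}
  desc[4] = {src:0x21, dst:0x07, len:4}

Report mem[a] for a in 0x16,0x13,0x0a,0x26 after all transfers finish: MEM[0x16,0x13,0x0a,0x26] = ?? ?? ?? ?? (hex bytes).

MEM[0x16,0x13,0x0a,0x26] = 1d f9 c0 28

#0 dst[0x24+3] := {0xc0,0x31,0x28}
#1 dst[0x05+7] := {0x4c,0x65,0x1d,0x15,0xca,0x7a,0xf6}
#2 dst[0x12+5] := {0xdb,0xf9,0x4c,0x65,0x1d}
#3 dst[0x01+6] := {0x91,0x97,0xd3,0xcc,0x2a,0xd1}
#4 dst[0x07+4] := {0xc0,0x31,0x28,0xc0}
query mem[0x16]=0x1d, mem[0x13]=0xf9, mem[0x0a]=0xc0, mem[0x26]=0x28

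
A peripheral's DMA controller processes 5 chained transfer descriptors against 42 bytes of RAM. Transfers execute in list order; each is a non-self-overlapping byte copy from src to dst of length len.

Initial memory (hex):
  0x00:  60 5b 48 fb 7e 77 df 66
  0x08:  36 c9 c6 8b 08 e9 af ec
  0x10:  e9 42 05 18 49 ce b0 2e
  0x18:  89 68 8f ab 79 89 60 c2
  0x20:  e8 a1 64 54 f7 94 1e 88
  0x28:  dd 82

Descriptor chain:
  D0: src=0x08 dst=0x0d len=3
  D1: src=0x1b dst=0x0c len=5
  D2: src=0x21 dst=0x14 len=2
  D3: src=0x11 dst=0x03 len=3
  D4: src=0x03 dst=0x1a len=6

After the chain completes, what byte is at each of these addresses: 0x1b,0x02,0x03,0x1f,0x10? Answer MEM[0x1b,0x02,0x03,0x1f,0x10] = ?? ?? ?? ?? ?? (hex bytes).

[0] 0x08->0x0d len=3 : 36 c9 c6
[1] 0x1b->0x0c len=5 : ab 79 89 60 c2
[2] 0x21->0x14 len=2 : a1 64
[3] 0x11->0x03 len=3 : 42 05 18
[4] 0x03->0x1a len=6 : 42 05 18 df 66 36
query mem[0x1b]=0x05, mem[0x02]=0x48, mem[0x03]=0x42, mem[0x1f]=0x36, mem[0x10]=0xc2

MEM[0x1b,0x02,0x03,0x1f,0x10] = 05 48 42 36 c2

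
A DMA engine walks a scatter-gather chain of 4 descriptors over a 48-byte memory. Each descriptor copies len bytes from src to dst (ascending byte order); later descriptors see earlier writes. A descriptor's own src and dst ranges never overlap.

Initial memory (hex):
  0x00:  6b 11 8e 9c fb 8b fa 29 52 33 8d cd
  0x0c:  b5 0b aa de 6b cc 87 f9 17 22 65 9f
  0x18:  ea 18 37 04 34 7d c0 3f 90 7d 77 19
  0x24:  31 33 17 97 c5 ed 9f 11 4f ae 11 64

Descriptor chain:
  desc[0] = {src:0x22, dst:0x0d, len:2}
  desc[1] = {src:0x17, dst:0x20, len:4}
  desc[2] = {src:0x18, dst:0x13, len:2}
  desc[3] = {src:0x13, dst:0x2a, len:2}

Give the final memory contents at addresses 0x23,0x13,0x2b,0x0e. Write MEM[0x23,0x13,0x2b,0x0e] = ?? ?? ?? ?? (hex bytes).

#0 dst[0x0d+2] := {0x77,0x19}
#1 dst[0x20+4] := {0x9f,0xea,0x18,0x37}
#2 dst[0x13+2] := {0xea,0x18}
#3 dst[0x2a+2] := {0xea,0x18}
query mem[0x23]=0x37, mem[0x13]=0xea, mem[0x2b]=0x18, mem[0x0e]=0x19

MEM[0x23,0x13,0x2b,0x0e] = 37 ea 18 19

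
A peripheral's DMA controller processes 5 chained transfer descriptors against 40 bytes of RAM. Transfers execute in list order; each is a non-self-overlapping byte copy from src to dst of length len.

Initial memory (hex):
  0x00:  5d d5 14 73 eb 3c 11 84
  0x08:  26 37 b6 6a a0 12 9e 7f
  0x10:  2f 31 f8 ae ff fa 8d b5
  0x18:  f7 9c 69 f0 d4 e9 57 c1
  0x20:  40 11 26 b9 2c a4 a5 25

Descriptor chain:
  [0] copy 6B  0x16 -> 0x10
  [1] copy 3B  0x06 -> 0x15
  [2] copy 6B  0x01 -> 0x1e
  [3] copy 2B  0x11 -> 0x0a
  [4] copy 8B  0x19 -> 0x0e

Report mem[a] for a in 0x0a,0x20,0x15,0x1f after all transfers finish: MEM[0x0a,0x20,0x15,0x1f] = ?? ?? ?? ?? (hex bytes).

MEM[0x0a,0x20,0x15,0x1f] = b5 73 73 14

[0] 0x16->0x10 len=6 : 8d b5 f7 9c 69 f0
[1] 0x06->0x15 len=3 : 11 84 26
[2] 0x01->0x1e len=6 : d5 14 73 eb 3c 11
[3] 0x11->0x0a len=2 : b5 f7
[4] 0x19->0x0e len=8 : 9c 69 f0 d4 e9 d5 14 73
query mem[0x0a]=0xb5, mem[0x20]=0x73, mem[0x15]=0x73, mem[0x1f]=0x14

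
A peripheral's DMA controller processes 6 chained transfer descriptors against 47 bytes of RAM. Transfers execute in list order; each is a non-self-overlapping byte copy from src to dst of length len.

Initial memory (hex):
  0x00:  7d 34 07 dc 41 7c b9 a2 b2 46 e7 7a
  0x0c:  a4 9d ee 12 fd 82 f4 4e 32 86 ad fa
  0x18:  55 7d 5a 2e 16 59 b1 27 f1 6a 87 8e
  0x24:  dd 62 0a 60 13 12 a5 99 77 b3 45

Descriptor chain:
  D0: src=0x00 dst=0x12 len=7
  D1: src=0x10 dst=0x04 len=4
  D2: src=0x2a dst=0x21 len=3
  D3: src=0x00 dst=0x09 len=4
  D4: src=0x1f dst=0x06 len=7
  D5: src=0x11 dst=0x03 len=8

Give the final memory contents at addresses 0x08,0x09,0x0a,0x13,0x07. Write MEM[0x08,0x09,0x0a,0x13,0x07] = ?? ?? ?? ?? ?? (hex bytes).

MEM[0x08,0x09,0x0a,0x13,0x07] = 41 7c b9 34 dc

[0] 0x00->0x12 len=7 : 7d 34 07 dc 41 7c b9
[1] 0x10->0x04 len=4 : fd 82 7d 34
[2] 0x2a->0x21 len=3 : a5 99 77
[3] 0x00->0x09 len=4 : 7d 34 07 dc
[4] 0x1f->0x06 len=7 : 27 f1 a5 99 77 dd 62
[5] 0x11->0x03 len=8 : 82 7d 34 07 dc 41 7c b9
query mem[0x08]=0x41, mem[0x09]=0x7c, mem[0x0a]=0xb9, mem[0x13]=0x34, mem[0x07]=0xdc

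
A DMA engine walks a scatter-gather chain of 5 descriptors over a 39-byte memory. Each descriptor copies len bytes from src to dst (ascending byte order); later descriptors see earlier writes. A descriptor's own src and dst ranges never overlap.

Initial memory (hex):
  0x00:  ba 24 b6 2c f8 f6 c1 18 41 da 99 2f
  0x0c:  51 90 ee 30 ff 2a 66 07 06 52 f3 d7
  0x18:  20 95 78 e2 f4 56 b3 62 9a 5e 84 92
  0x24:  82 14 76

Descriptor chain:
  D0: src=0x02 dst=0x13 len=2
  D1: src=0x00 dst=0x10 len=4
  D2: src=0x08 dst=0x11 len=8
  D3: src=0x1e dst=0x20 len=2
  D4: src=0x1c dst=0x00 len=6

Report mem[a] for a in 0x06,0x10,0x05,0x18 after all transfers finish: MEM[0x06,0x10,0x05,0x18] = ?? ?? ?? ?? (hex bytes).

#0 dst[0x13+2] := {0xb6,0x2c}
#1 dst[0x10+4] := {0xba,0x24,0xb6,0x2c}
#2 dst[0x11+8] := {0x41,0xda,0x99,0x2f,0x51,0x90,0xee,0x30}
#3 dst[0x20+2] := {0xb3,0x62}
#4 dst[0x00+6] := {0xf4,0x56,0xb3,0x62,0xb3,0x62}
query mem[0x06]=0xc1, mem[0x10]=0xba, mem[0x05]=0x62, mem[0x18]=0x30

MEM[0x06,0x10,0x05,0x18] = c1 ba 62 30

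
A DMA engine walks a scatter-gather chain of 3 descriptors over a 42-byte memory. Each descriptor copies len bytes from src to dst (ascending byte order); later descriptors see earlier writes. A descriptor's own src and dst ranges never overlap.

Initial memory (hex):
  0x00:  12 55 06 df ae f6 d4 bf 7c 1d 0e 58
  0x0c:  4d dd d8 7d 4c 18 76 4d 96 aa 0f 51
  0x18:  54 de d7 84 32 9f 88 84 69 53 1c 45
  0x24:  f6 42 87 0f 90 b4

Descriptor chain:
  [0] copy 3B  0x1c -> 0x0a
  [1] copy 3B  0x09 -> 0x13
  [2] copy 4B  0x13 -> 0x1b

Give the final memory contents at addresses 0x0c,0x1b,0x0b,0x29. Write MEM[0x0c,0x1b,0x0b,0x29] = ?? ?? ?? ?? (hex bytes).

[0] 0x1c->0x0a len=3 : 32 9f 88
[1] 0x09->0x13 len=3 : 1d 32 9f
[2] 0x13->0x1b len=4 : 1d 32 9f 0f
query mem[0x0c]=0x88, mem[0x1b]=0x1d, mem[0x0b]=0x9f, mem[0x29]=0xb4

MEM[0x0c,0x1b,0x0b,0x29] = 88 1d 9f b4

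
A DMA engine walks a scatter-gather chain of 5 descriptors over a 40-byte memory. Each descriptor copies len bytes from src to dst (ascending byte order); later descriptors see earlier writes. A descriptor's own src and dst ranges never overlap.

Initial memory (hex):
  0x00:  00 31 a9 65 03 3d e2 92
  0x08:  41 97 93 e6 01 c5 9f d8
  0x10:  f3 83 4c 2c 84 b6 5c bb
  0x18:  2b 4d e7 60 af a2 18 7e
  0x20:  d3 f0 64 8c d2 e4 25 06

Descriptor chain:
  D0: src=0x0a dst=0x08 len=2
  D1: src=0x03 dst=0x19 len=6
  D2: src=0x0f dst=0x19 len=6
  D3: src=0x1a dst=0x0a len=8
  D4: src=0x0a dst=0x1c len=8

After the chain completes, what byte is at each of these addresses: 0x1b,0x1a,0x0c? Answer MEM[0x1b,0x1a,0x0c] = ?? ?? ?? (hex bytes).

  after D0: wrote 2B at 0x08 = 93e6
  after D1: wrote 6B at 0x19 = 65033de29293
  after D2: wrote 6B at 0x19 = d8f3834c2c84
  after D3: wrote 8B at 0x0a = f3834c2c847ed3f0
  after D4: wrote 8B at 0x1c = f3834c2c847ed3f0
query mem[0x1b]=0x83, mem[0x1a]=0xf3, mem[0x0c]=0x4c

MEM[0x1b,0x1a,0x0c] = 83 f3 4c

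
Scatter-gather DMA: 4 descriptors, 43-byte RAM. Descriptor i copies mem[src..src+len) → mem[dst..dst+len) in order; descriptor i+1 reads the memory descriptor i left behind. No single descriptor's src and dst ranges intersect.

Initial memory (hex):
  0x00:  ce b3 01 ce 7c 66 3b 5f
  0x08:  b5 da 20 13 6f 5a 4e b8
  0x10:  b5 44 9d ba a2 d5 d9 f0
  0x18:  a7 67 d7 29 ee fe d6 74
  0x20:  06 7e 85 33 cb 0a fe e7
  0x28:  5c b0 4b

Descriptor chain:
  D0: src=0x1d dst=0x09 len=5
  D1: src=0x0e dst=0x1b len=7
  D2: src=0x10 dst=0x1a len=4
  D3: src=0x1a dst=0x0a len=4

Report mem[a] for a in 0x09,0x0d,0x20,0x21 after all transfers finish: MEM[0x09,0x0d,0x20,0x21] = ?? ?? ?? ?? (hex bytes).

MEM[0x09,0x0d,0x20,0x21] = fe ba ba a2

D0: mem[0x09..0x0d] <- [fe d6 74 06 7e]
D1: mem[0x1b..0x21] <- [4e b8 b5 44 9d ba a2]
D2: mem[0x1a..0x1d] <- [b5 44 9d ba]
D3: mem[0x0a..0x0d] <- [b5 44 9d ba]
query mem[0x09]=0xfe, mem[0x0d]=0xba, mem[0x20]=0xba, mem[0x21]=0xa2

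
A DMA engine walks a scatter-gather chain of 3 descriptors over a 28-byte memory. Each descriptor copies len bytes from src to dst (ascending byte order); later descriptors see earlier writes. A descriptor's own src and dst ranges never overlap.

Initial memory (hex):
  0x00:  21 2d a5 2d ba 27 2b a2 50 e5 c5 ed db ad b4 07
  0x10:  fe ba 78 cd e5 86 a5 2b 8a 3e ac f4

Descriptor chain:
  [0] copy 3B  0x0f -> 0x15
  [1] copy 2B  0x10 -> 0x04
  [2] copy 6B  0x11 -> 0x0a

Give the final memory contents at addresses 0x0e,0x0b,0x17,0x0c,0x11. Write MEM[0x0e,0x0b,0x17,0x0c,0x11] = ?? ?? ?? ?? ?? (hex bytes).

D0: mem[0x15..0x17] <- [07 fe ba]
D1: mem[0x04..0x05] <- [fe ba]
D2: mem[0x0a..0x0f] <- [ba 78 cd e5 07 fe]
query mem[0x0e]=0x07, mem[0x0b]=0x78, mem[0x17]=0xba, mem[0x0c]=0xcd, mem[0x11]=0xba

MEM[0x0e,0x0b,0x17,0x0c,0x11] = 07 78 ba cd ba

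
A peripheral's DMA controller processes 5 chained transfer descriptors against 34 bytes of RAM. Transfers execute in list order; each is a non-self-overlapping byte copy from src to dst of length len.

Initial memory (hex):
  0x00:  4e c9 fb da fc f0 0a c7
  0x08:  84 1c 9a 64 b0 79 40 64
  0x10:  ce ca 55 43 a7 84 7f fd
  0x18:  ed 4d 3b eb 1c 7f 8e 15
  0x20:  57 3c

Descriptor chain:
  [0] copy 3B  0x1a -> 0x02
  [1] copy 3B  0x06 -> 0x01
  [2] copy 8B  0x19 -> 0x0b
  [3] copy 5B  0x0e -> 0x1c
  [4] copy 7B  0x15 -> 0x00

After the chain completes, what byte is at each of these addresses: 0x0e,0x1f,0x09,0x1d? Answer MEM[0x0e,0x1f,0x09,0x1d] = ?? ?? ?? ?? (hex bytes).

[0] 0x1a->0x02 len=3 : 3b eb 1c
[1] 0x06->0x01 len=3 : 0a c7 84
[2] 0x19->0x0b len=8 : 4d 3b eb 1c 7f 8e 15 57
[3] 0x0e->0x1c len=5 : 1c 7f 8e 15 57
[4] 0x15->0x00 len=7 : 84 7f fd ed 4d 3b eb
query mem[0x0e]=0x1c, mem[0x1f]=0x15, mem[0x09]=0x1c, mem[0x1d]=0x7f

MEM[0x0e,0x1f,0x09,0x1d] = 1c 15 1c 7f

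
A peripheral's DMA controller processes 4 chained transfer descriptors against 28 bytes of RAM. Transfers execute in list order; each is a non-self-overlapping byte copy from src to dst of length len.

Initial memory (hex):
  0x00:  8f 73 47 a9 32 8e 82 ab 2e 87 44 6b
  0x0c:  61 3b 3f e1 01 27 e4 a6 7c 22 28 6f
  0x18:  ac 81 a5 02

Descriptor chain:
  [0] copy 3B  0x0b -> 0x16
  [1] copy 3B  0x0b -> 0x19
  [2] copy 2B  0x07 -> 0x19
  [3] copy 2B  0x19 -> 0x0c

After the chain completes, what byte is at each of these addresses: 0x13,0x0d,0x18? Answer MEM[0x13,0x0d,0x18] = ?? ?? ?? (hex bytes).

MEM[0x13,0x0d,0x18] = a6 2e 3b

[0] 0x0b->0x16 len=3 : 6b 61 3b
[1] 0x0b->0x19 len=3 : 6b 61 3b
[2] 0x07->0x19 len=2 : ab 2e
[3] 0x19->0x0c len=2 : ab 2e
query mem[0x13]=0xa6, mem[0x0d]=0x2e, mem[0x18]=0x3b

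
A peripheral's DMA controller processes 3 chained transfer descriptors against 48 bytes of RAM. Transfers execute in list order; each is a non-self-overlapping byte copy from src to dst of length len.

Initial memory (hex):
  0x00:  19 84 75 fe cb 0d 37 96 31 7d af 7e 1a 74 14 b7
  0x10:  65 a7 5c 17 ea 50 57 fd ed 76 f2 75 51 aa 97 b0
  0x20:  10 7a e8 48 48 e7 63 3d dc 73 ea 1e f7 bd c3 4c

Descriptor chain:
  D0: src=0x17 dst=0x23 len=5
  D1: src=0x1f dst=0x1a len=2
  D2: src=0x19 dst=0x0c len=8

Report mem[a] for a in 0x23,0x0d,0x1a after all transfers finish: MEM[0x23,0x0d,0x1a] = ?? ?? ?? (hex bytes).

[0] 0x17->0x23 len=5 : fd ed 76 f2 75
[1] 0x1f->0x1a len=2 : b0 10
[2] 0x19->0x0c len=8 : 76 b0 10 51 aa 97 b0 10
query mem[0x23]=0xfd, mem[0x0d]=0xb0, mem[0x1a]=0xb0

MEM[0x23,0x0d,0x1a] = fd b0 b0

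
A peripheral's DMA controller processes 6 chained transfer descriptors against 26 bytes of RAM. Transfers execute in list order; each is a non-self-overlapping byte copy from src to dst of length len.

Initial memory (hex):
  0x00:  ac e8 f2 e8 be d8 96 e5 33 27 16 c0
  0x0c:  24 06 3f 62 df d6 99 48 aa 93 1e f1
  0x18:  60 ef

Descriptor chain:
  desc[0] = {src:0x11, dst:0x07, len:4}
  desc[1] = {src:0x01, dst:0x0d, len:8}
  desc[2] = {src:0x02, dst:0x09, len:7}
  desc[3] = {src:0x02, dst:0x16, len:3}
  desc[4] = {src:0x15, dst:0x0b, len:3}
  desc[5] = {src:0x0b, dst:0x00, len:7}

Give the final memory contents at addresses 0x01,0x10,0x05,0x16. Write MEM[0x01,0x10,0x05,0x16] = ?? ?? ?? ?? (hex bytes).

[0] 0x11->0x07 len=4 : d6 99 48 aa
[1] 0x01->0x0d len=8 : e8 f2 e8 be d8 96 d6 99
[2] 0x02->0x09 len=7 : f2 e8 be d8 96 d6 99
[3] 0x02->0x16 len=3 : f2 e8 be
[4] 0x15->0x0b len=3 : 93 f2 e8
[5] 0x0b->0x00 len=7 : 93 f2 e8 d6 99 be d8
query mem[0x01]=0xf2, mem[0x10]=0xbe, mem[0x05]=0xbe, mem[0x16]=0xf2

MEM[0x01,0x10,0x05,0x16] = f2 be be f2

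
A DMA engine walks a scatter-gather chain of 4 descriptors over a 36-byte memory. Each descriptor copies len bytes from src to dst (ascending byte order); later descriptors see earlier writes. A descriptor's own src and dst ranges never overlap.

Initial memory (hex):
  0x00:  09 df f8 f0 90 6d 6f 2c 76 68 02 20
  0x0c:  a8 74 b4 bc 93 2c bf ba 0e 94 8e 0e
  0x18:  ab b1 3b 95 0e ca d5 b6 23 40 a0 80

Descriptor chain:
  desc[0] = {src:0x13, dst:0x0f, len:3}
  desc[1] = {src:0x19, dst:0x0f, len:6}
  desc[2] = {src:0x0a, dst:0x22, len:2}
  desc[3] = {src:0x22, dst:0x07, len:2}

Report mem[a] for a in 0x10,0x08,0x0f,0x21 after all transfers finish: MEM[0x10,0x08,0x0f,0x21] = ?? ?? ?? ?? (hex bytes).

MEM[0x10,0x08,0x0f,0x21] = 3b 20 b1 40

  after D0: wrote 3B at 0x0f = ba0e94
  after D1: wrote 6B at 0x0f = b13b950ecad5
  after D2: wrote 2B at 0x22 = 0220
  after D3: wrote 2B at 0x07 = 0220
query mem[0x10]=0x3b, mem[0x08]=0x20, mem[0x0f]=0xb1, mem[0x21]=0x40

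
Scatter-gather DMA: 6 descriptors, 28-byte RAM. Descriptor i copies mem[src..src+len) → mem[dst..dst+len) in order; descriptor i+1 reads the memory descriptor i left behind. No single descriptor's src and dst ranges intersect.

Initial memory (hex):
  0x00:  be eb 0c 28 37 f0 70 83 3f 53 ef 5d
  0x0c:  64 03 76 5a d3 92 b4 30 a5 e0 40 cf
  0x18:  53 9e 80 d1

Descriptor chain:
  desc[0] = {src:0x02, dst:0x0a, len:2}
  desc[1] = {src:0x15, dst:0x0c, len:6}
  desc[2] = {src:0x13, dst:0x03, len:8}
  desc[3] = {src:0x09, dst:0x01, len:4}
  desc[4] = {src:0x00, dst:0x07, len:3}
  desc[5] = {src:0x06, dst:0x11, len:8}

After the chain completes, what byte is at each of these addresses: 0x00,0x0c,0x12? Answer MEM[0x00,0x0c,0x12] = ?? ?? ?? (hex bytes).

MEM[0x00,0x0c,0x12] = be e0 be

[0] 0x02->0x0a len=2 : 0c 28
[1] 0x15->0x0c len=6 : e0 40 cf 53 9e 80
[2] 0x13->0x03 len=8 : 30 a5 e0 40 cf 53 9e 80
[3] 0x09->0x01 len=4 : 9e 80 28 e0
[4] 0x00->0x07 len=3 : be 9e 80
[5] 0x06->0x11 len=8 : 40 be 9e 80 80 28 e0 40
query mem[0x00]=0xbe, mem[0x0c]=0xe0, mem[0x12]=0xbe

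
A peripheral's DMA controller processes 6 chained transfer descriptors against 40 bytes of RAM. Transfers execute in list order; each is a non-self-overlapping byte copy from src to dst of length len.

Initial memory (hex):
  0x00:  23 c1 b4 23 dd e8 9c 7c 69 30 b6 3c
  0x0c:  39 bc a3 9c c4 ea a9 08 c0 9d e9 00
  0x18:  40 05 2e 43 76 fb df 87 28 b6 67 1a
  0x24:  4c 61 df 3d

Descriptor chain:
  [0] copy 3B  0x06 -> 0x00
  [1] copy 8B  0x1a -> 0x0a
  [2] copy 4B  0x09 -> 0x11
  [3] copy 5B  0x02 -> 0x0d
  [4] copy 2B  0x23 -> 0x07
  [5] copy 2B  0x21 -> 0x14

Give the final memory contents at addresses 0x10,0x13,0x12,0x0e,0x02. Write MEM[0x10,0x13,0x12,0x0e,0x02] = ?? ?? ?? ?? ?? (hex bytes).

MEM[0x10,0x13,0x12,0x0e,0x02] = e8 43 2e 23 69

[0] 0x06->0x00 len=3 : 9c 7c 69
[1] 0x1a->0x0a len=8 : 2e 43 76 fb df 87 28 b6
[2] 0x09->0x11 len=4 : 30 2e 43 76
[3] 0x02->0x0d len=5 : 69 23 dd e8 9c
[4] 0x23->0x07 len=2 : 1a 4c
[5] 0x21->0x14 len=2 : b6 67
query mem[0x10]=0xe8, mem[0x13]=0x43, mem[0x12]=0x2e, mem[0x0e]=0x23, mem[0x02]=0x69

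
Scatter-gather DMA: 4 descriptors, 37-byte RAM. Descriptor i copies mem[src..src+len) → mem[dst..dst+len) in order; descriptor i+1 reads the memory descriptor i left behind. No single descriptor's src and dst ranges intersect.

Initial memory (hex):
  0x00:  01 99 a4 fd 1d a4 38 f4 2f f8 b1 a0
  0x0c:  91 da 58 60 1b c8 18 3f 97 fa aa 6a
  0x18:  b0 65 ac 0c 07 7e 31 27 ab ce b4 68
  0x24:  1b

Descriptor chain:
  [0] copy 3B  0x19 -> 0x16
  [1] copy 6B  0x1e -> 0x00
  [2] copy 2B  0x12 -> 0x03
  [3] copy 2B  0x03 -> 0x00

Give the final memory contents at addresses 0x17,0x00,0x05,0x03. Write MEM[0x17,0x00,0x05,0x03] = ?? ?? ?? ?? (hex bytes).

  after D0: wrote 3B at 0x16 = 65ac0c
  after D1: wrote 6B at 0x00 = 3127abceb468
  after D2: wrote 2B at 0x03 = 183f
  after D3: wrote 2B at 0x00 = 183f
query mem[0x17]=0xac, mem[0x00]=0x18, mem[0x05]=0x68, mem[0x03]=0x18

MEM[0x17,0x00,0x05,0x03] = ac 18 68 18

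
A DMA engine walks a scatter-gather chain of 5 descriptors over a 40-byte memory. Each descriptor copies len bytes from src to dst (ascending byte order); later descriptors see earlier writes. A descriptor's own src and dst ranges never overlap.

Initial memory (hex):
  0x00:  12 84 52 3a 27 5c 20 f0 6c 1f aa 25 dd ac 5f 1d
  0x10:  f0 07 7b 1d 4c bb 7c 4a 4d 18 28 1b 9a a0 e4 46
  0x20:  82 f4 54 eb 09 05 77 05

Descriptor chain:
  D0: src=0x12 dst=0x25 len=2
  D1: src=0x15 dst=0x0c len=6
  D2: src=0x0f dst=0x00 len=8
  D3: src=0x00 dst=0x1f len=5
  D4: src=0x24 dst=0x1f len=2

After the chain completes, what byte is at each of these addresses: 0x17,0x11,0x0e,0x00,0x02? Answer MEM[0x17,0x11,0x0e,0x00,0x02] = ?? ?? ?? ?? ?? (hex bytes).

MEM[0x17,0x11,0x0e,0x00,0x02] = 4a 28 4a 4d 28

D0: mem[0x25..0x26] <- [7b 1d]
D1: mem[0x0c..0x11] <- [bb 7c 4a 4d 18 28]
D2: mem[0x00..0x07] <- [4d 18 28 7b 1d 4c bb 7c]
D3: mem[0x1f..0x23] <- [4d 18 28 7b 1d]
D4: mem[0x1f..0x20] <- [09 7b]
query mem[0x17]=0x4a, mem[0x11]=0x28, mem[0x0e]=0x4a, mem[0x00]=0x4d, mem[0x02]=0x28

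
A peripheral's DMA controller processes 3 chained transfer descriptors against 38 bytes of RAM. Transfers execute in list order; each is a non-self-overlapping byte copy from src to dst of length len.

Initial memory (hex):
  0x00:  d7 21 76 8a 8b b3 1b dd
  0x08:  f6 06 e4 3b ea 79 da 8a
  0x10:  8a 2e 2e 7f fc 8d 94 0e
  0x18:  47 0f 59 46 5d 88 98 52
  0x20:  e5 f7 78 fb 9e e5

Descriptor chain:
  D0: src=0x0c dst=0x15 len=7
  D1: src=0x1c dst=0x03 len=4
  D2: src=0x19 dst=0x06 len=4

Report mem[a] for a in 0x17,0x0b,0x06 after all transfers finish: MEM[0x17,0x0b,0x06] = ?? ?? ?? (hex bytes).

MEM[0x17,0x0b,0x06] = da 3b 8a

#0 dst[0x15+7] := {0xea,0x79,0xda,0x8a,0x8a,0x2e,0x2e}
#1 dst[0x03+4] := {0x5d,0x88,0x98,0x52}
#2 dst[0x06+4] := {0x8a,0x2e,0x2e,0x5d}
query mem[0x17]=0xda, mem[0x0b]=0x3b, mem[0x06]=0x8a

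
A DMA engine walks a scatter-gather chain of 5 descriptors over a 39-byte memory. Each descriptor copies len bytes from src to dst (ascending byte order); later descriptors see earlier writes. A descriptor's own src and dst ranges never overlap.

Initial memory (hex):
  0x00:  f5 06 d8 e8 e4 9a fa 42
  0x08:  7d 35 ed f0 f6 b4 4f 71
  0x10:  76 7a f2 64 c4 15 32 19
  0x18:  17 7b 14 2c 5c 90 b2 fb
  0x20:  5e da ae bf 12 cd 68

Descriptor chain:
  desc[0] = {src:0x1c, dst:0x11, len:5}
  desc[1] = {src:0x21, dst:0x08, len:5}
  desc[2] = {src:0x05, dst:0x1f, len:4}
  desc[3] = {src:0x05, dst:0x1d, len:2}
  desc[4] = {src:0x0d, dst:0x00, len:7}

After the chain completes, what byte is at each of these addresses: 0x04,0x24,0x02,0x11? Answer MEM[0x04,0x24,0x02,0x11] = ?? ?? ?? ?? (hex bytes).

MEM[0x04,0x24,0x02,0x11] = 5c 12 71 5c

[0] 0x1c->0x11 len=5 : 5c 90 b2 fb 5e
[1] 0x21->0x08 len=5 : da ae bf 12 cd
[2] 0x05->0x1f len=4 : 9a fa 42 da
[3] 0x05->0x1d len=2 : 9a fa
[4] 0x0d->0x00 len=7 : b4 4f 71 76 5c 90 b2
query mem[0x04]=0x5c, mem[0x24]=0x12, mem[0x02]=0x71, mem[0x11]=0x5c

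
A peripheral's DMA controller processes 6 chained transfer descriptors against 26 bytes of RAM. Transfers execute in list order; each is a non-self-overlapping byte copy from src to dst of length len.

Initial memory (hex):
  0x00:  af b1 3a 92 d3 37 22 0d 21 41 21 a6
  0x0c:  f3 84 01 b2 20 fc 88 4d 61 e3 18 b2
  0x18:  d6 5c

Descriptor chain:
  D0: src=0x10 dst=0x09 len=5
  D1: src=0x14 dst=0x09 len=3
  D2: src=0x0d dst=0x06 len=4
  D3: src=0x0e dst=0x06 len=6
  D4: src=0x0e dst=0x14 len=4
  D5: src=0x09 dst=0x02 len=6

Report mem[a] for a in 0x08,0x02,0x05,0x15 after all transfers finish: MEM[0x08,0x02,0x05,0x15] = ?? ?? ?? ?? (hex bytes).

D0: mem[0x09..0x0d] <- [20 fc 88 4d 61]
D1: mem[0x09..0x0b] <- [61 e3 18]
D2: mem[0x06..0x09] <- [61 01 b2 20]
D3: mem[0x06..0x0b] <- [01 b2 20 fc 88 4d]
D4: mem[0x14..0x17] <- [01 b2 20 fc]
D5: mem[0x02..0x07] <- [fc 88 4d 4d 61 01]
query mem[0x08]=0x20, mem[0x02]=0xfc, mem[0x05]=0x4d, mem[0x15]=0xb2

MEM[0x08,0x02,0x05,0x15] = 20 fc 4d b2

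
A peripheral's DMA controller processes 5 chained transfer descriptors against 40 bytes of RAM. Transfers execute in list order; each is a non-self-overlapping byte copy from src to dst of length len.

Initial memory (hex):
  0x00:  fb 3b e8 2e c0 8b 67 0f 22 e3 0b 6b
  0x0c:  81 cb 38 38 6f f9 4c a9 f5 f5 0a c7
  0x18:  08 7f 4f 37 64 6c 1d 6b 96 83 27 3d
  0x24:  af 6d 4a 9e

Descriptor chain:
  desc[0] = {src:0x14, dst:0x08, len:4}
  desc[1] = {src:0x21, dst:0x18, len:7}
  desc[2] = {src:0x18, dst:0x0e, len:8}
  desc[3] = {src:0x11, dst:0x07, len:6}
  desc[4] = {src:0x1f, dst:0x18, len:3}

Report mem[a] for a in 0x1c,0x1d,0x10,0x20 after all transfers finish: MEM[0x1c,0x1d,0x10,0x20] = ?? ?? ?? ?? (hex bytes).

[0] 0x14->0x08 len=4 : f5 f5 0a c7
[1] 0x21->0x18 len=7 : 83 27 3d af 6d 4a 9e
[2] 0x18->0x0e len=8 : 83 27 3d af 6d 4a 9e 6b
[3] 0x11->0x07 len=6 : af 6d 4a 9e 6b 0a
[4] 0x1f->0x18 len=3 : 6b 96 83
query mem[0x1c]=0x6d, mem[0x1d]=0x4a, mem[0x10]=0x3d, mem[0x20]=0x96

MEM[0x1c,0x1d,0x10,0x20] = 6d 4a 3d 96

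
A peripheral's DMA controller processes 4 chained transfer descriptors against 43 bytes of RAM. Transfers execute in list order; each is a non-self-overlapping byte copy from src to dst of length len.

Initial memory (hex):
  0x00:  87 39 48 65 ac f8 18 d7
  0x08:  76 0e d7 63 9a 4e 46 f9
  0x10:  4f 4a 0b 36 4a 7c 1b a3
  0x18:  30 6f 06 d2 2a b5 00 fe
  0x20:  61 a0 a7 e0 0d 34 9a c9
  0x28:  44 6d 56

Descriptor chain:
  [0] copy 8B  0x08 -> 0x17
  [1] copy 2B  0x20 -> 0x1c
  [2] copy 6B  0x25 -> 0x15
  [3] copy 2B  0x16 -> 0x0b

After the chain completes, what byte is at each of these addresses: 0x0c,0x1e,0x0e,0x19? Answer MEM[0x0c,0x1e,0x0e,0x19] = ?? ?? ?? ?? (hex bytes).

MEM[0x0c,0x1e,0x0e,0x19] = c9 f9 46 6d

#0 dst[0x17+8] := {0x76,0x0e,0xd7,0x63,0x9a,0x4e,0x46,0xf9}
#1 dst[0x1c+2] := {0x61,0xa0}
#2 dst[0x15+6] := {0x34,0x9a,0xc9,0x44,0x6d,0x56}
#3 dst[0x0b+2] := {0x9a,0xc9}
query mem[0x0c]=0xc9, mem[0x1e]=0xf9, mem[0x0e]=0x46, mem[0x19]=0x6d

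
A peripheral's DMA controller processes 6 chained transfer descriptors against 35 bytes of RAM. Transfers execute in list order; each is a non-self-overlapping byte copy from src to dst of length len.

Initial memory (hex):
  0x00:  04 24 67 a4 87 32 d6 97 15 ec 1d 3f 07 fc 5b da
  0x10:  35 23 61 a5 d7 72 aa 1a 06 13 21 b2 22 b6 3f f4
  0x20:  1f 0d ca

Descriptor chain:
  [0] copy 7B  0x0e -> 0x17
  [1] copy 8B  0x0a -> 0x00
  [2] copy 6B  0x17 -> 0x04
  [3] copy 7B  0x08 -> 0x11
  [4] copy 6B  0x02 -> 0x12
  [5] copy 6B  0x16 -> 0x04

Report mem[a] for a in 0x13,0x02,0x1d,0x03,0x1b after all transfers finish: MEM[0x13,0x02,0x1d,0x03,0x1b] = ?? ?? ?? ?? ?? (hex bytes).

MEM[0x13,0x02,0x1d,0x03,0x1b] = fc 07 d7 fc 61

#0 dst[0x17+7] := {0x5b,0xda,0x35,0x23,0x61,0xa5,0xd7}
#1 dst[0x00+8] := {0x1d,0x3f,0x07,0xfc,0x5b,0xda,0x35,0x23}
#2 dst[0x04+6] := {0x5b,0xda,0x35,0x23,0x61,0xa5}
#3 dst[0x11+7] := {0x61,0xa5,0x1d,0x3f,0x07,0xfc,0x5b}
#4 dst[0x12+6] := {0x07,0xfc,0x5b,0xda,0x35,0x23}
#5 dst[0x04+6] := {0x35,0x23,0xda,0x35,0x23,0x61}
query mem[0x13]=0xfc, mem[0x02]=0x07, mem[0x1d]=0xd7, mem[0x03]=0xfc, mem[0x1b]=0x61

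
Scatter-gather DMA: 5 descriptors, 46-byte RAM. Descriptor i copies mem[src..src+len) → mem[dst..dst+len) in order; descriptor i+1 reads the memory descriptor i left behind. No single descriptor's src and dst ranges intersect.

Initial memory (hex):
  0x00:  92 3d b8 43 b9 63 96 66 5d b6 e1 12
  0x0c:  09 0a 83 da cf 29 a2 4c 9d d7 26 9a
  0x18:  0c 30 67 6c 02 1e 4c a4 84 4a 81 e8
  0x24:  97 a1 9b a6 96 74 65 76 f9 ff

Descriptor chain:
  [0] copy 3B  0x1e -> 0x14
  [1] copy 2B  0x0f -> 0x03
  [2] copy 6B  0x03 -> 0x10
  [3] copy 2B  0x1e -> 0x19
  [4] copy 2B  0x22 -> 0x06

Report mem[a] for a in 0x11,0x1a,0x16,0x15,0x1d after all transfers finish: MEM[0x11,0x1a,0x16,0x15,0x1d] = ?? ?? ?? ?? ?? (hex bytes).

#0 dst[0x14+3] := {0x4c,0xa4,0x84}
#1 dst[0x03+2] := {0xda,0xcf}
#2 dst[0x10+6] := {0xda,0xcf,0x63,0x96,0x66,0x5d}
#3 dst[0x19+2] := {0x4c,0xa4}
#4 dst[0x06+2] := {0x81,0xe8}
query mem[0x11]=0xcf, mem[0x1a]=0xa4, mem[0x16]=0x84, mem[0x15]=0x5d, mem[0x1d]=0x1e

MEM[0x11,0x1a,0x16,0x15,0x1d] = cf a4 84 5d 1e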